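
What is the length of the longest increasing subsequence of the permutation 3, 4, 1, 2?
2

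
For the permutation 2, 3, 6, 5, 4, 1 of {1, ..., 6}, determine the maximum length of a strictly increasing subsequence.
3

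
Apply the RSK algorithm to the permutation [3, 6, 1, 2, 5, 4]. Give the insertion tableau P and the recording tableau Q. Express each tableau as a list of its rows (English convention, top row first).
P = [[1, 2, 4], [3, 5], [6]], Q = [[1, 2, 5], [3, 4], [6]]

Insert each entry of the permutation into P by Schensted row insertion, recording in Q the position of each new cell.

Insert 3: appended to row 1. P = [[3]].
Insert 6: appended to row 1. P = [[3, 6]].
Insert 1: 1 bumps 3 from row 1; 3 starts row 2. P = [[1, 6], [3]].
Insert 2: 2 bumps 6 from row 1; 6 appends to row 2. P = [[1, 2], [3, 6]].
Insert 5: appended to row 1. P = [[1, 2, 5], [3, 6]].
Insert 4: 4 bumps 5 from row 1; 5 bumps 6 from row 2; 6 starts row 3. P = [[1, 2, 4], [3, 5], [6]].

So P = [[1, 2, 4], [3, 5], [6]], Q = [[1, 2, 5], [3, 4], [6]].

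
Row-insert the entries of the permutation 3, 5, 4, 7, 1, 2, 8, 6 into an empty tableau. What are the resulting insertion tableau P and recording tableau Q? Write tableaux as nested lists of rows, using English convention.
Insert each entry of the permutation into P by Schensted row insertion, recording in Q the position of each new cell.

Insert 3: appended to row 1. P = [[3]].
Insert 5: appended to row 1. P = [[3, 5]].
Insert 4: 4 bumps 5 from row 1; 5 starts row 2. P = [[3, 4], [5]].
Insert 7: appended to row 1. P = [[3, 4, 7], [5]].
Insert 1: 1 bumps 3 from row 1; 3 bumps 5 from row 2; 5 starts row 3. P = [[1, 4, 7], [3], [5]].
Insert 2: 2 bumps 4 from row 1; 4 appends to row 2. P = [[1, 2, 7], [3, 4], [5]].
Insert 8: appended to row 1. P = [[1, 2, 7, 8], [3, 4], [5]].
Insert 6: 6 bumps 7 from row 1; 7 appends to row 2. P = [[1, 2, 6, 8], [3, 4, 7], [5]].

So P = [[1, 2, 6, 8], [3, 4, 7], [5]], Q = [[1, 2, 4, 7], [3, 6, 8], [5]].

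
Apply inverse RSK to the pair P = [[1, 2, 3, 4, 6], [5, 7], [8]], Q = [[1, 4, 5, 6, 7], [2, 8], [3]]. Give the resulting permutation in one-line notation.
8 5 1 2 3 4 7 6

Reverse the RSK construction: for i from n down to 1, find the cell of Q containing i, remove the entry at that cell from P, and reverse-bump it up through P; the value ejected from row 1 is w(i).

Step i=8: Q has 8 at row 2, column 2; remove 7 from row 2 of P and reverse-bump: 7 enters row 1 and ejects 6. So w(8) = 6. P is now [[1, 2, 3, 4, 7], [5], [8]].
Step i=7: Q has 7 at row 1, column 5; remove that cell from P, ejecting 7. So w(7) = 7. P is now [[1, 2, 3, 4], [5], [8]].
Step i=6: Q has 6 at row 1, column 4; remove that cell from P, ejecting 4. So w(6) = 4. P is now [[1, 2, 3], [5], [8]].
Step i=5: Q has 5 at row 1, column 3; remove that cell from P, ejecting 3. So w(5) = 3. P is now [[1, 2], [5], [8]].
Step i=4: Q has 4 at row 1, column 2; remove that cell from P, ejecting 2. So w(4) = 2. P is now [[1], [5], [8]].
Step i=3: Q has 3 at row 3, column 1; remove 8 from row 3 of P and reverse-bump: 8 enters row 2 and ejects 5; 5 enters row 1 and ejects 1. So w(3) = 1. P is now [[5], [8]].
Step i=2: Q has 2 at row 2, column 1; remove 8 from row 2 of P and reverse-bump: 8 enters row 1 and ejects 5. So w(2) = 5. P is now [[8]].
Step i=1: Q has 1 at row 1, column 1; remove that cell from P, ejecting 8. So w(1) = 8. P is now [].

So w = 8 5 1 2 3 4 7 6.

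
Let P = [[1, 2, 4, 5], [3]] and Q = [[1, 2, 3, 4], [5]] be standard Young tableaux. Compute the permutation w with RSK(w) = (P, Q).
Reverse RSK: for i = n, n-1, ..., 1, locate i in Q, remove the corresponding corner cell from P, and reverse-bump its entry up through P; the value ejected from row 1 is w(i).

So w = 1 3 4 5 2.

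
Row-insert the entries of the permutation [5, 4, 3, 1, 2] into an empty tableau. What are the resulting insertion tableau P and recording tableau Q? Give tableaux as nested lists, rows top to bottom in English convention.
P = [[1, 2], [3], [4], [5]], Q = [[1, 5], [2], [3], [4]]

Insert each entry of the permutation into P by Schensted row insertion, recording in Q the position of each new cell.

Insert 5: appended to row 1. P = [[5]], Q = [[1]].
Insert 4: 4 bumps 5 from row 1; 5 starts row 2. P = [[4], [5]], Q = [[1], [2]].
Insert 3: 3 bumps 4 from row 1; 4 bumps 5 from row 2; 5 starts row 3. P = [[3], [4], [5]], Q = [[1], [2], [3]].
Insert 1: 1 bumps 3 from row 1; 3 bumps 4 from row 2; 4 bumps 5 from row 3; 5 starts row 4. P = [[1], [3], [4], [5]], Q = [[1], [2], [3], [4]].
Insert 2: appended to row 1. P = [[1, 2], [3], [4], [5]], Q = [[1, 5], [2], [3], [4]].

So P = [[1, 2], [3], [4], [5]], Q = [[1, 5], [2], [3], [4]].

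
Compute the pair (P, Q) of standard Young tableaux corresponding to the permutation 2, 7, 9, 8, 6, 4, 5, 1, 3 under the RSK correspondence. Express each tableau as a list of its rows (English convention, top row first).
P = [[1, 3, 5], [2, 4], [6, 8], [7], [9]], Q = [[1, 2, 3], [4, 7], [5, 9], [6], [8]]

Insert each entry of the permutation into P by Schensted row insertion, recording in Q the position of each new cell.

Insert 2: appended to row 1. P = [[2]].
Insert 7: appended to row 1. P = [[2, 7]].
Insert 9: appended to row 1. P = [[2, 7, 9]].
Insert 8: 8 bumps 9 from row 1; 9 starts row 2. P = [[2, 7, 8], [9]].
Insert 6: 6 bumps 7 from row 1; 7 bumps 9 from row 2; 9 starts row 3. P = [[2, 6, 8], [7], [9]].
Insert 4: 4 bumps 6 from row 1; 6 bumps 7 from row 2; 7 bumps 9 from row 3; 9 starts row 4. P = [[2, 4, 8], [6], [7], [9]].
Insert 5: 5 bumps 8 from row 1; 8 appends to row 2. P = [[2, 4, 5], [6, 8], [7], [9]].
Insert 1: 1 bumps 2 from row 1; 2 bumps 6 from row 2; 6 bumps 7 from row 3; 7 bumps 9 from row 4; 9 starts row 5. P = [[1, 4, 5], [2, 8], [6], [7], [9]].
Insert 3: 3 bumps 4 from row 1; 4 bumps 8 from row 2; 8 appends to row 3. P = [[1, 3, 5], [2, 4], [6, 8], [7], [9]].

So P = [[1, 3, 5], [2, 4], [6, 8], [7], [9]], Q = [[1, 2, 3], [4, 7], [5, 9], [6], [8]].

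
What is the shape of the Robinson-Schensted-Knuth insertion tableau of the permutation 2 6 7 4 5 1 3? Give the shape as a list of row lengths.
RSK row insertion gives P = [[1, 3, 5], [2, 4], [6, 7]], which has shape [3, 2, 2].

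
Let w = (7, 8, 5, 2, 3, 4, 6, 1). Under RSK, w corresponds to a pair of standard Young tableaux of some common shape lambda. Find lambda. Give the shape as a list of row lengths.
Row-insert each entry into an empty tableau.

After inserting 7: P = [[7]].
After inserting 8: P = [[7, 8]].
After inserting 5: P = [[5, 8], [7]].
After inserting 2: P = [[2, 8], [5], [7]].
After inserting 3: P = [[2, 3], [5, 8], [7]].
After inserting 4: P = [[2, 3, 4], [5, 8], [7]].
After inserting 6: P = [[2, 3, 4, 6], [5, 8], [7]].
After inserting 1: P = [[1, 3, 4, 6], [2, 8], [5], [7]].

The final insertion tableau P = [[1, 3, 4, 6], [2, 8], [5], [7]] has shape [4, 2, 1, 1].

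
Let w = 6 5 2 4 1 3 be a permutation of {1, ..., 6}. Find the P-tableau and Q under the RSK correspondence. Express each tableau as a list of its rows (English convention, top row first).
P = [[1, 3], [2, 4], [5], [6]], Q = [[1, 4], [2, 6], [3], [5]]

Insert each entry of the permutation into P by Schensted row insertion, recording in Q the position of each new cell.

Insert 6: appended to row 1. P = [[6]], Q = [[1]].
Insert 5: 5 bumps 6 from row 1; 6 starts row 2. P = [[5], [6]], Q = [[1], [2]].
Insert 2: 2 bumps 5 from row 1; 5 bumps 6 from row 2; 6 starts row 3. P = [[2], [5], [6]], Q = [[1], [2], [3]].
Insert 4: appended to row 1. P = [[2, 4], [5], [6]], Q = [[1, 4], [2], [3]].
Insert 1: 1 bumps 2 from row 1; 2 bumps 5 from row 2; 5 bumps 6 from row 3; 6 starts row 4. P = [[1, 4], [2], [5], [6]], Q = [[1, 4], [2], [3], [5]].
Insert 3: 3 bumps 4 from row 1; 4 appends to row 2. P = [[1, 3], [2, 4], [5], [6]], Q = [[1, 4], [2, 6], [3], [5]].

So P = [[1, 3], [2, 4], [5], [6]], Q = [[1, 4], [2, 6], [3], [5]].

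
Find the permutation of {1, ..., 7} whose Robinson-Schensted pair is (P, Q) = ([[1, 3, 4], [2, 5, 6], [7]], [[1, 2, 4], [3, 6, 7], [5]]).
Reverse RSK: for i = n, n-1, ..., 1, locate i in Q, remove the corresponding corner cell from P, and reverse-bump its entry up through P; the value ejected from row 1 is w(i).

So w = 2 7 5 6 1 3 4.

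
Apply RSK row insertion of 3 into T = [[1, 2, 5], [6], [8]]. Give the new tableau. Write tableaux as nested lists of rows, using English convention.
In row 1, 3 replaces 5 (the leftmost entry greater than 3); 5 is bumped to row 2. In row 2, 5 replaces 6 (the leftmost entry greater than 5); 6 is bumped to row 3. In row 3, 6 replaces 8 (the leftmost entry greater than 6); 8 is bumped to row 4. 8 starts a new row 4. The new tableau is [[1, 2, 3], [5], [6], [8]].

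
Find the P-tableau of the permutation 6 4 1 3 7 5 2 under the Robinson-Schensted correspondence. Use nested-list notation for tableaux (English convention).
After inserting 6: P = [[6]].
After inserting 4: P = [[4], [6]].
After inserting 1: P = [[1], [4], [6]].
After inserting 3: P = [[1, 3], [4], [6]].
After inserting 7: P = [[1, 3, 7], [4], [6]].
After inserting 5: P = [[1, 3, 5], [4, 7], [6]].
After inserting 2: P = [[1, 2, 5], [3, 7], [4], [6]].

So P = [[1, 2, 5], [3, 7], [4], [6]].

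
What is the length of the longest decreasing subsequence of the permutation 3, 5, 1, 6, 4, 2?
3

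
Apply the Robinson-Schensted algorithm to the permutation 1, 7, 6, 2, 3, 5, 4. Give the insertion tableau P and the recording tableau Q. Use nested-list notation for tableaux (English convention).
P = [[1, 2, 3, 4], [5], [6], [7]], Q = [[1, 2, 5, 6], [3], [4], [7]]

Insert each entry of the permutation into P by Schensted row insertion, recording in Q the position of each new cell.

Insert 1: appended to row 1. P = [[1]].
Insert 7: appended to row 1. P = [[1, 7]].
Insert 6: 6 bumps 7 from row 1; 7 starts row 2. P = [[1, 6], [7]].
Insert 2: 2 bumps 6 from row 1; 6 bumps 7 from row 2; 7 starts row 3. P = [[1, 2], [6], [7]].
Insert 3: appended to row 1. P = [[1, 2, 3], [6], [7]].
Insert 5: appended to row 1. P = [[1, 2, 3, 5], [6], [7]].
Insert 4: 4 bumps 5 from row 1; 5 bumps 6 from row 2; 6 bumps 7 from row 3; 7 starts row 4. P = [[1, 2, 3, 4], [5], [6], [7]].

So P = [[1, 2, 3, 4], [5], [6], [7]], Q = [[1, 2, 5, 6], [3], [4], [7]].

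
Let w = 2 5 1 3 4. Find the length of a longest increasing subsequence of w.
3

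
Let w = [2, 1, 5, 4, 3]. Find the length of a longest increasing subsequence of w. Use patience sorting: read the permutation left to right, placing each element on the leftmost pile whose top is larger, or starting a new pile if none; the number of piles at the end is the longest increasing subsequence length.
2

2: new pile. tops = [2]
1: onto pile 1 (replacing 2). tops = [1]
5: new pile. tops = [1, 5]
4: onto pile 2 (replacing 5). tops = [1, 4]
3: onto pile 2 (replacing 4). tops = [1, 3]

2 piles, so the longest increasing subsequence has length 2.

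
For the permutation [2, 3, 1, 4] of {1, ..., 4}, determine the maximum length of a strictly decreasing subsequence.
2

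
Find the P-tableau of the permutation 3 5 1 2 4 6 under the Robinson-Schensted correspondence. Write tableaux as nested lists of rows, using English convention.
After inserting 3: P = [[3]].
After inserting 5: P = [[3, 5]].
After inserting 1: P = [[1, 5], [3]].
After inserting 2: P = [[1, 2], [3, 5]].
After inserting 4: P = [[1, 2, 4], [3, 5]].
After inserting 6: P = [[1, 2, 4, 6], [3, 5]].

So P = [[1, 2, 4, 6], [3, 5]].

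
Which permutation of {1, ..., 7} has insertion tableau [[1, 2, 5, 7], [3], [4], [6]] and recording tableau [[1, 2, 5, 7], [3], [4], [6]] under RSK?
1 6 4 3 5 2 7

Reverse RSK: for i = n, n-1, ..., 1, locate i in Q, remove the corresponding corner cell from P, and reverse-bump its entry up through P; the value ejected from row 1 is w(i).

So w = 1 6 4 3 5 2 7.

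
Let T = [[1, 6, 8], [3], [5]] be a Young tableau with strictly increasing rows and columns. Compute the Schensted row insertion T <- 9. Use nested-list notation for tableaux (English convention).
9 is larger than every entry of row 1, so it is appended to row 1. The new tableau is [[1, 6, 8, 9], [3], [5]].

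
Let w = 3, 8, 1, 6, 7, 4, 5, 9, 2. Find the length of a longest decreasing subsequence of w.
4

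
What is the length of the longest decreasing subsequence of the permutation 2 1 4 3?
2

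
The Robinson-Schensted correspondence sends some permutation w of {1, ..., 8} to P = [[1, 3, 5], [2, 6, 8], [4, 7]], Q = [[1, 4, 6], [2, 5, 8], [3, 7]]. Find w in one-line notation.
4 2 1 7 6 8 3 5

Reverse the RSK construction: for i from n down to 1, find the cell of Q containing i, remove the entry at that cell from P, and reverse-bump it up through P; the value ejected from row 1 is w(i).

Step i=8: Q has 8 at row 2, column 3; remove 8 from row 2 of P and reverse-bump: 8 enters row 1 and ejects 5. So w(8) = 5. P is now [[1, 3, 8], [2, 6], [4, 7]].
Step i=7: Q has 7 at row 3, column 2; remove 7 from row 3 of P and reverse-bump: 7 enters row 2 and ejects 6; 6 enters row 1 and ejects 3. So w(7) = 3. P is now [[1, 6, 8], [2, 7], [4]].
Step i=6: Q has 6 at row 1, column 3; remove that cell from P, ejecting 8. So w(6) = 8. P is now [[1, 6], [2, 7], [4]].
Step i=5: Q has 5 at row 2, column 2; remove 7 from row 2 of P and reverse-bump: 7 enters row 1 and ejects 6. So w(5) = 6. P is now [[1, 7], [2], [4]].
Step i=4: Q has 4 at row 1, column 2; remove that cell from P, ejecting 7. So w(4) = 7. P is now [[1], [2], [4]].
Step i=3: Q has 3 at row 3, column 1; remove 4 from row 3 of P and reverse-bump: 4 enters row 2 and ejects 2; 2 enters row 1 and ejects 1. So w(3) = 1. P is now [[2], [4]].
Step i=2: Q has 2 at row 2, column 1; remove 4 from row 2 of P and reverse-bump: 4 enters row 1 and ejects 2. So w(2) = 2. P is now [[4]].
Step i=1: Q has 1 at row 1, column 1; remove that cell from P, ejecting 4. So w(1) = 4. P is now [].

So w = 4 2 1 7 6 8 3 5.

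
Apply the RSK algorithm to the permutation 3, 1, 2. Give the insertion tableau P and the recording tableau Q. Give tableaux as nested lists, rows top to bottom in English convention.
Insert each entry of the permutation into P by Schensted row insertion, recording in Q the position of each new cell.

Insert 3: appended to row 1. P = [[3]].
Insert 1: 1 bumps 3 from row 1; 3 starts row 2. P = [[1], [3]].
Insert 2: appended to row 1. P = [[1, 2], [3]].

So P = [[1, 2], [3]], Q = [[1, 3], [2]].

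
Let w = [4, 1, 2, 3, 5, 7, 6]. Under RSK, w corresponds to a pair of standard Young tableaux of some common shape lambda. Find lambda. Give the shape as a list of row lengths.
Row-insert each entry into an empty tableau.

After inserting 4: P = [[4]].
After inserting 1: P = [[1], [4]].
After inserting 2: P = [[1, 2], [4]].
After inserting 3: P = [[1, 2, 3], [4]].
After inserting 5: P = [[1, 2, 3, 5], [4]].
After inserting 7: P = [[1, 2, 3, 5, 7], [4]].
After inserting 6: P = [[1, 2, 3, 5, 6], [4, 7]].

The final insertion tableau P = [[1, 2, 3, 5, 6], [4, 7]] has shape [5, 2].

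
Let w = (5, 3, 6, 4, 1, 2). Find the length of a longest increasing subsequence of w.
2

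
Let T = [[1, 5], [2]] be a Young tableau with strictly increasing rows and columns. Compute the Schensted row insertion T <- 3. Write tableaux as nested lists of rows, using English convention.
In row 1, 3 replaces 5 (the leftmost entry greater than 3); 5 is bumped to row 2. 5 is appended to row 2. The new tableau is [[1, 3], [2, 5]].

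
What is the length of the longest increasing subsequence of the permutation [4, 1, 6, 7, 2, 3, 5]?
4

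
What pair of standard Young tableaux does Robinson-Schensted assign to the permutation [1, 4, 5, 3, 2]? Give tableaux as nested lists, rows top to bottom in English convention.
P = [[1, 2, 5], [3], [4]], Q = [[1, 2, 3], [4], [5]]

Insert each entry of the permutation into P by Schensted row insertion, recording in Q the position of each new cell.

Insert 1: appended to row 1. P = [[1]], Q = [[1]].
Insert 4: appended to row 1. P = [[1, 4]], Q = [[1, 2]].
Insert 5: appended to row 1. P = [[1, 4, 5]], Q = [[1, 2, 3]].
Insert 3: 3 bumps 4 from row 1; 4 starts row 2. P = [[1, 3, 5], [4]], Q = [[1, 2, 3], [4]].
Insert 2: 2 bumps 3 from row 1; 3 bumps 4 from row 2; 4 starts row 3. P = [[1, 2, 5], [3], [4]], Q = [[1, 2, 3], [4], [5]].

So P = [[1, 2, 5], [3], [4]], Q = [[1, 2, 3], [4], [5]].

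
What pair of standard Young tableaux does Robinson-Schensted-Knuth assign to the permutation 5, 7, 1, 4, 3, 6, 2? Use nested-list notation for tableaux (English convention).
Insert each entry of the permutation into P by Schensted row insertion, recording in Q the position of each new cell.

Insert 5: appended to row 1. P = [[5]].
Insert 7: appended to row 1. P = [[5, 7]].
Insert 1: 1 bumps 5 from row 1; 5 starts row 2. P = [[1, 7], [5]].
Insert 4: 4 bumps 7 from row 1; 7 appends to row 2. P = [[1, 4], [5, 7]].
Insert 3: 3 bumps 4 from row 1; 4 bumps 5 from row 2; 5 starts row 3. P = [[1, 3], [4, 7], [5]].
Insert 6: appended to row 1. P = [[1, 3, 6], [4, 7], [5]].
Insert 2: 2 bumps 3 from row 1; 3 bumps 4 from row 2; 4 bumps 5 from row 3; 5 starts row 4. P = [[1, 2, 6], [3, 7], [4], [5]].

So P = [[1, 2, 6], [3, 7], [4], [5]], Q = [[1, 2, 6], [3, 4], [5], [7]].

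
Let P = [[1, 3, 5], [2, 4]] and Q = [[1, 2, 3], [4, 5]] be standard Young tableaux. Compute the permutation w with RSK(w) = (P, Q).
Reverse the RSK construction: for i from n down to 1, find the cell of Q containing i, remove the entry at that cell from P, and reverse-bump it up through P; the value ejected from row 1 is w(i).

Step i=5: Q has 5 at row 2, column 2; remove 4 from row 2 of P and reverse-bump: 4 enters row 1 and ejects 3. So w(5) = 3. P is now [[1, 4, 5], [2]].
Step i=4: Q has 4 at row 2, column 1; remove 2 from row 2 of P and reverse-bump: 2 enters row 1 and ejects 1. So w(4) = 1. P is now [[2, 4, 5]].
Step i=3: Q has 3 at row 1, column 3; remove that cell from P, ejecting 5. So w(3) = 5. P is now [[2, 4]].
Step i=2: Q has 2 at row 1, column 2; remove that cell from P, ejecting 4. So w(2) = 4. P is now [[2]].
Step i=1: Q has 1 at row 1, column 1; remove that cell from P, ejecting 2. So w(1) = 2. P is now [].

So w = 2 4 5 1 3.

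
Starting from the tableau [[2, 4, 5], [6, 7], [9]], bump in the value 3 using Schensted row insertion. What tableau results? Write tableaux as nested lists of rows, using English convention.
In row 1, 3 replaces 4 (the leftmost entry greater than 3); 4 is bumped to row 2. In row 2, 4 replaces 6 (the leftmost entry greater than 4); 6 is bumped to row 3. In row 3, 6 replaces 9 (the leftmost entry greater than 6); 9 is bumped to row 4. 9 starts a new row 4. The new tableau is [[2, 3, 5], [4, 7], [6], [9]].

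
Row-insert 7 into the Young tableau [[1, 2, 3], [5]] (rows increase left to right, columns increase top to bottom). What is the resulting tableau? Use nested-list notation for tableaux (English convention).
[[1, 2, 3, 7], [5]]

7 is larger than every entry of row 1, so it is appended to row 1. The new tableau is [[1, 2, 3, 7], [5]].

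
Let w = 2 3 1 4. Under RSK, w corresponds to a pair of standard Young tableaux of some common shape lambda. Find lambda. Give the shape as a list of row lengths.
Row-insert each entry into an empty tableau.

After inserting 2: P = [[2]].
After inserting 3: P = [[2, 3]].
After inserting 1: P = [[1, 3], [2]].
After inserting 4: P = [[1, 3, 4], [2]].

The final insertion tableau P = [[1, 3, 4], [2]] has shape [3, 1].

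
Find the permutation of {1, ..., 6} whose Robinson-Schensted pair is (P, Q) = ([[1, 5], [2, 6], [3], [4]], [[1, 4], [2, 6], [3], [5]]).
Reverse the RSK construction: for i from n down to 1, find the cell of Q containing i, remove the entry at that cell from P, and reverse-bump it up through P; the value ejected from row 1 is w(i).

Step i=6: Q has 6 at row 2, column 2; remove 6 from row 2 of P and reverse-bump: 6 enters row 1 and ejects 5. So w(6) = 5. P is now [[1, 6], [2], [3], [4]].
Step i=5: Q has 5 at row 4, column 1; remove 4 from row 4 of P and reverse-bump: 4 enters row 3 and ejects 3; 3 enters row 2 and ejects 2; 2 enters row 1 and ejects 1. So w(5) = 1. P is now [[2, 6], [3], [4]].
Step i=4: Q has 4 at row 1, column 2; remove that cell from P, ejecting 6. So w(4) = 6. P is now [[2], [3], [4]].
Step i=3: Q has 3 at row 3, column 1; remove 4 from row 3 of P and reverse-bump: 4 enters row 2 and ejects 3; 3 enters row 1 and ejects 2. So w(3) = 2. P is now [[3], [4]].
Step i=2: Q has 2 at row 2, column 1; remove 4 from row 2 of P and reverse-bump: 4 enters row 1 and ejects 3. So w(2) = 3. P is now [[4]].
Step i=1: Q has 1 at row 1, column 1; remove that cell from P, ejecting 4. So w(1) = 4. P is now [].

So w = 4 3 2 6 1 5.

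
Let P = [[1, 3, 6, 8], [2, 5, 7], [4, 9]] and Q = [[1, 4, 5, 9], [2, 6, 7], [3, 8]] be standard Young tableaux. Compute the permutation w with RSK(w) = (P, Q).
Reverse the RSK construction: for i from n down to 1, find the cell of Q containing i, remove the entry at that cell from P, and reverse-bump it up through P; the value ejected from row 1 is w(i).

Step i=9: Q has 9 at row 1, column 4; remove that cell from P, ejecting 8. So w(9) = 8. P is now [[1, 3, 6], [2, 5, 7], [4, 9]].
Step i=8: Q has 8 at row 3, column 2; remove 9 from row 3 of P and reverse-bump: 9 enters row 2 and ejects 7; 7 enters row 1 and ejects 6. So w(8) = 6. P is now [[1, 3, 7], [2, 5, 9], [4]].
Step i=7: Q has 7 at row 2, column 3; remove 9 from row 2 of P and reverse-bump: 9 enters row 1 and ejects 7. So w(7) = 7. P is now [[1, 3, 9], [2, 5], [4]].
Step i=6: Q has 6 at row 2, column 2; remove 5 from row 2 of P and reverse-bump: 5 enters row 1 and ejects 3. So w(6) = 3. P is now [[1, 5, 9], [2], [4]].
Step i=5: Q has 5 at row 1, column 3; remove that cell from P, ejecting 9. So w(5) = 9. P is now [[1, 5], [2], [4]].
Step i=4: Q has 4 at row 1, column 2; remove that cell from P, ejecting 5. So w(4) = 5. P is now [[1], [2], [4]].
Step i=3: Q has 3 at row 3, column 1; remove 4 from row 3 of P and reverse-bump: 4 enters row 2 and ejects 2; 2 enters row 1 and ejects 1. So w(3) = 1. P is now [[2], [4]].
Step i=2: Q has 2 at row 2, column 1; remove 4 from row 2 of P and reverse-bump: 4 enters row 1 and ejects 2. So w(2) = 2. P is now [[4]].
Step i=1: Q has 1 at row 1, column 1; remove that cell from P, ejecting 4. So w(1) = 4. P is now [].

So w = 4 2 1 5 9 3 7 6 8.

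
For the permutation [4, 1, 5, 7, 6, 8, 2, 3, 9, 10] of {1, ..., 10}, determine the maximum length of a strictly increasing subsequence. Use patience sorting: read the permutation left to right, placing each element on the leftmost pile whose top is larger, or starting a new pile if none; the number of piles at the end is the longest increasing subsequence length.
4: new pile. tops = [4]
1: onto pile 1 (replacing 4). tops = [1]
5: new pile. tops = [1, 5]
7: new pile. tops = [1, 5, 7]
6: onto pile 3 (replacing 7). tops = [1, 5, 6]
8: new pile. tops = [1, 5, 6, 8]
2: onto pile 2 (replacing 5). tops = [1, 2, 6, 8]
3: onto pile 3 (replacing 6). tops = [1, 2, 3, 8]
9: new pile. tops = [1, 2, 3, 8, 9]
10: new pile. tops = [1, 2, 3, 8, 9, 10]

6 piles, so the longest increasing subsequence has length 6.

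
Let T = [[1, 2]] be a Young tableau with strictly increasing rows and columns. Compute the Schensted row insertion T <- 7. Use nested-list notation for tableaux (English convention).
[[1, 2, 7]]

7 is larger than every entry of row 1, so it is appended to row 1. The new tableau is [[1, 2, 7]].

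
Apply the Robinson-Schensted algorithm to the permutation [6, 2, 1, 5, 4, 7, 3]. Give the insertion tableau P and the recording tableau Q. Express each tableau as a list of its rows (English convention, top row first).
Insert each entry of the permutation into P by Schensted row insertion, recording in Q the position of each new cell.

Insert 6: appended to row 1. P = [[6]].
Insert 2: 2 bumps 6 from row 1; 6 starts row 2. P = [[2], [6]].
Insert 1: 1 bumps 2 from row 1; 2 bumps 6 from row 2; 6 starts row 3. P = [[1], [2], [6]].
Insert 5: appended to row 1. P = [[1, 5], [2], [6]].
Insert 4: 4 bumps 5 from row 1; 5 appends to row 2. P = [[1, 4], [2, 5], [6]].
Insert 7: appended to row 1. P = [[1, 4, 7], [2, 5], [6]].
Insert 3: 3 bumps 4 from row 1; 4 bumps 5 from row 2; 5 bumps 6 from row 3; 6 starts row 4. P = [[1, 3, 7], [2, 4], [5], [6]].

So P = [[1, 3, 7], [2, 4], [5], [6]], Q = [[1, 4, 6], [2, 5], [3], [7]].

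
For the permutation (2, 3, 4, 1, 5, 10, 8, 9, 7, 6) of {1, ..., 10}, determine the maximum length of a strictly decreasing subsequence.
4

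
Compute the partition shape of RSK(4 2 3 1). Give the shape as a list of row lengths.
Row-insert each entry into an empty tableau.

After inserting 4: P = [[4]].
After inserting 2: P = [[2], [4]].
After inserting 3: P = [[2, 3], [4]].
After inserting 1: P = [[1, 3], [2], [4]].

The final insertion tableau P = [[1, 3], [2], [4]] has shape [2, 1, 1].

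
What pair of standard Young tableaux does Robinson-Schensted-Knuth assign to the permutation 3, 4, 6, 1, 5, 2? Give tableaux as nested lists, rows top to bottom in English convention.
P = [[1, 2, 5], [3, 4], [6]], Q = [[1, 2, 3], [4, 5], [6]]

Insert each entry of the permutation into P by Schensted row insertion, recording in Q the position of each new cell.

Insert 3: appended to row 1. P = [[3]].
Insert 4: appended to row 1. P = [[3, 4]].
Insert 6: appended to row 1. P = [[3, 4, 6]].
Insert 1: 1 bumps 3 from row 1; 3 starts row 2. P = [[1, 4, 6], [3]].
Insert 5: 5 bumps 6 from row 1; 6 appends to row 2. P = [[1, 4, 5], [3, 6]].
Insert 2: 2 bumps 4 from row 1; 4 bumps 6 from row 2; 6 starts row 3. P = [[1, 2, 5], [3, 4], [6]].

So P = [[1, 2, 5], [3, 4], [6]], Q = [[1, 2, 3], [4, 5], [6]].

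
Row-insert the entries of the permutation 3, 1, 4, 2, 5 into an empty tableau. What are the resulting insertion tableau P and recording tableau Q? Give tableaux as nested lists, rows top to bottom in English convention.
Insert each entry of the permutation into P by Schensted row insertion, recording in Q the position of each new cell.

Insert 3: appended to row 1. P = [[3]].
Insert 1: 1 bumps 3 from row 1; 3 starts row 2. P = [[1], [3]].
Insert 4: appended to row 1. P = [[1, 4], [3]].
Insert 2: 2 bumps 4 from row 1; 4 appends to row 2. P = [[1, 2], [3, 4]].
Insert 5: appended to row 1. P = [[1, 2, 5], [3, 4]].

So P = [[1, 2, 5], [3, 4]], Q = [[1, 3, 5], [2, 4]].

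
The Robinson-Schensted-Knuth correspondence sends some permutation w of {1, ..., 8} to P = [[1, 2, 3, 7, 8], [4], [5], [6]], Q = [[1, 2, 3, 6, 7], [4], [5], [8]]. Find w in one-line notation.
Reverse the RSK construction: for i from n down to 1, find the cell of Q containing i, remove the entry at that cell from P, and reverse-bump it up through P; the value ejected from row 1 is w(i).

Step i=8: Q has 8 at row 4, column 1; remove 6 from row 4 of P and reverse-bump: 6 enters row 3 and ejects 5; 5 enters row 2 and ejects 4; 4 enters row 1 and ejects 3. So w(8) = 3. P is now [[1, 2, 4, 7, 8], [5], [6]].
Step i=7: Q has 7 at row 1, column 5; remove that cell from P, ejecting 8. So w(7) = 8. P is now [[1, 2, 4, 7], [5], [6]].
Step i=6: Q has 6 at row 1, column 4; remove that cell from P, ejecting 7. So w(6) = 7. P is now [[1, 2, 4], [5], [6]].
Step i=5: Q has 5 at row 3, column 1; remove 6 from row 3 of P and reverse-bump: 6 enters row 2 and ejects 5; 5 enters row 1 and ejects 4. So w(5) = 4. P is now [[1, 2, 5], [6]].
Step i=4: Q has 4 at row 2, column 1; remove 6 from row 2 of P and reverse-bump: 6 enters row 1 and ejects 5. So w(4) = 5. P is now [[1, 2, 6]].
Step i=3: Q has 3 at row 1, column 3; remove that cell from P, ejecting 6. So w(3) = 6. P is now [[1, 2]].
Step i=2: Q has 2 at row 1, column 2; remove that cell from P, ejecting 2. So w(2) = 2. P is now [[1]].
Step i=1: Q has 1 at row 1, column 1; remove that cell from P, ejecting 1. So w(1) = 1. P is now [].

So w = 1 2 6 5 4 7 8 3.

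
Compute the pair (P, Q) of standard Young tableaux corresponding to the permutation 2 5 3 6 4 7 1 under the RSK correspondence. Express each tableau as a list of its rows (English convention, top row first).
P = [[1, 3, 4, 7], [2, 6], [5]], Q = [[1, 2, 4, 6], [3, 5], [7]]

Insert each entry of the permutation into P by Schensted row insertion, recording in Q the position of each new cell.

Insert 2: appended to row 1. P = [[2]], Q = [[1]].
Insert 5: appended to row 1. P = [[2, 5]], Q = [[1, 2]].
Insert 3: 3 bumps 5 from row 1; 5 starts row 2. P = [[2, 3], [5]], Q = [[1, 2], [3]].
Insert 6: appended to row 1. P = [[2, 3, 6], [5]], Q = [[1, 2, 4], [3]].
Insert 4: 4 bumps 6 from row 1; 6 appends to row 2. P = [[2, 3, 4], [5, 6]], Q = [[1, 2, 4], [3, 5]].
Insert 7: appended to row 1. P = [[2, 3, 4, 7], [5, 6]], Q = [[1, 2, 4, 6], [3, 5]].
Insert 1: 1 bumps 2 from row 1; 2 bumps 5 from row 2; 5 starts row 3. P = [[1, 3, 4, 7], [2, 6], [5]], Q = [[1, 2, 4, 6], [3, 5], [7]].

So P = [[1, 3, 4, 7], [2, 6], [5]], Q = [[1, 2, 4, 6], [3, 5], [7]].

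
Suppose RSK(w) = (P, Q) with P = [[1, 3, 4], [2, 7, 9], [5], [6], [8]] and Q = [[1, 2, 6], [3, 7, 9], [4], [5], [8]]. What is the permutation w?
Reverse the RSK construction: for i from n down to 1, find the cell of Q containing i, remove the entry at that cell from P, and reverse-bump it up through P; the value ejected from row 1 is w(i).

Step i=9: Q has 9 at row 2, column 3; remove 9 from row 2 of P and reverse-bump: 9 enters row 1 and ejects 4. So w(9) = 4. P is now [[1, 3, 9], [2, 7], [5], [6], [8]].
Step i=8: Q has 8 at row 5, column 1; remove 8 from row 5 of P and reverse-bump: 8 enters row 4 and ejects 6; 6 enters row 3 and ejects 5; 5 enters row 2 and ejects 2; 2 enters row 1 and ejects 1. So w(8) = 1. P is now [[2, 3, 9], [5, 7], [6], [8]].
Step i=7: Q has 7 at row 2, column 2; remove 7 from row 2 of P and reverse-bump: 7 enters row 1 and ejects 3. So w(7) = 3. P is now [[2, 7, 9], [5], [6], [8]].
Step i=6: Q has 6 at row 1, column 3; remove that cell from P, ejecting 9. So w(6) = 9. P is now [[2, 7], [5], [6], [8]].
Step i=5: Q has 5 at row 4, column 1; remove 8 from row 4 of P and reverse-bump: 8 enters row 3 and ejects 6; 6 enters row 2 and ejects 5; 5 enters row 1 and ejects 2. So w(5) = 2. P is now [[5, 7], [6], [8]].
Step i=4: Q has 4 at row 3, column 1; remove 8 from row 3 of P and reverse-bump: 8 enters row 2 and ejects 6; 6 enters row 1 and ejects 5. So w(4) = 5. P is now [[6, 7], [8]].
Step i=3: Q has 3 at row 2, column 1; remove 8 from row 2 of P and reverse-bump: 8 enters row 1 and ejects 7. So w(3) = 7. P is now [[6, 8]].
Step i=2: Q has 2 at row 1, column 2; remove that cell from P, ejecting 8. So w(2) = 8. P is now [[6]].
Step i=1: Q has 1 at row 1, column 1; remove that cell from P, ejecting 6. So w(1) = 6. P is now [].

So w = 6 8 7 5 2 9 3 1 4.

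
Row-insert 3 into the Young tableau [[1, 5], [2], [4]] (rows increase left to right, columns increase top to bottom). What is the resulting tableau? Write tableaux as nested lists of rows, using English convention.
In row 1, 3 replaces 5 (the leftmost entry greater than 3); 5 is bumped to row 2. 5 is appended to row 2. The new tableau is [[1, 3], [2, 5], [4]].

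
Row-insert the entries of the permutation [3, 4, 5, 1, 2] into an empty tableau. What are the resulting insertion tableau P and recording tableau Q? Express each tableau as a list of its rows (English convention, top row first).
P = [[1, 2, 5], [3, 4]], Q = [[1, 2, 3], [4, 5]]

Insert each entry of the permutation into P by Schensted row insertion, recording in Q the position of each new cell.

Insert 3: appended to row 1. P = [[3]], Q = [[1]].
Insert 4: appended to row 1. P = [[3, 4]], Q = [[1, 2]].
Insert 5: appended to row 1. P = [[3, 4, 5]], Q = [[1, 2, 3]].
Insert 1: 1 bumps 3 from row 1; 3 starts row 2. P = [[1, 4, 5], [3]], Q = [[1, 2, 3], [4]].
Insert 2: 2 bumps 4 from row 1; 4 appends to row 2. P = [[1, 2, 5], [3, 4]], Q = [[1, 2, 3], [4, 5]].

So P = [[1, 2, 5], [3, 4]], Q = [[1, 2, 3], [4, 5]].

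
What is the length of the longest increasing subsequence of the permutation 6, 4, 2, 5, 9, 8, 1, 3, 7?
3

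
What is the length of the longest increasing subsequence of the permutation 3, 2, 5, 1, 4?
2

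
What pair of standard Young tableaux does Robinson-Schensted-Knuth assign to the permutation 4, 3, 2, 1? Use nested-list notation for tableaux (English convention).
Insert each entry of the permutation into P by Schensted row insertion, recording in Q the position of each new cell.

After inserting 4: P = [[4]].
After inserting 3: P = [[3], [4]].
After inserting 2: P = [[2], [3], [4]].
After inserting 1: P = [[1], [2], [3], [4]].

So P = [[1], [2], [3], [4]], Q = [[1], [2], [3], [4]].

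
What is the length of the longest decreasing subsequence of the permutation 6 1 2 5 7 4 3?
4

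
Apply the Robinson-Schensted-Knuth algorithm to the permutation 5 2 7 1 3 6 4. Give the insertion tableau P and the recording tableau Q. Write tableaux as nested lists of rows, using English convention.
Insert each entry of the permutation into P by Schensted row insertion, recording in Q the position of each new cell.

After inserting 5: P = [[5]].
After inserting 2: P = [[2], [5]].
After inserting 7: P = [[2, 7], [5]].
After inserting 1: P = [[1, 7], [2], [5]].
After inserting 3: P = [[1, 3], [2, 7], [5]].
After inserting 6: P = [[1, 3, 6], [2, 7], [5]].
After inserting 4: P = [[1, 3, 4], [2, 6], [5, 7]].

So P = [[1, 3, 4], [2, 6], [5, 7]], Q = [[1, 3, 6], [2, 5], [4, 7]].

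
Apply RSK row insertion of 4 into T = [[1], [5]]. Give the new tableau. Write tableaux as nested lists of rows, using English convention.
[[1, 4], [5]]

4 is larger than every entry of row 1, so it is appended to row 1. The new tableau is [[1, 4], [5]].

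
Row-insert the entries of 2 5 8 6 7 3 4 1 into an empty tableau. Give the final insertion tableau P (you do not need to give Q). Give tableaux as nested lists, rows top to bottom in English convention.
P = [[1, 3, 4, 7], [2, 6], [5], [8]]

Insert 2: appended to row 1. P = [[2]].
Insert 5: appended to row 1. P = [[2, 5]].
Insert 8: appended to row 1. P = [[2, 5, 8]].
Insert 6: 6 bumps 8 from row 1; 8 starts row 2. P = [[2, 5, 6], [8]].
Insert 7: appended to row 1. P = [[2, 5, 6, 7], [8]].
Insert 3: 3 bumps 5 from row 1; 5 bumps 8 from row 2; 8 starts row 3. P = [[2, 3, 6, 7], [5], [8]].
Insert 4: 4 bumps 6 from row 1; 6 appends to row 2. P = [[2, 3, 4, 7], [5, 6], [8]].
Insert 1: 1 bumps 2 from row 1; 2 bumps 5 from row 2; 5 bumps 8 from row 3; 8 starts row 4. P = [[1, 3, 4, 7], [2, 6], [5], [8]].

So P = [[1, 3, 4, 7], [2, 6], [5], [8]].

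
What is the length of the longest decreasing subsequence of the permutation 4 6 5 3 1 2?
4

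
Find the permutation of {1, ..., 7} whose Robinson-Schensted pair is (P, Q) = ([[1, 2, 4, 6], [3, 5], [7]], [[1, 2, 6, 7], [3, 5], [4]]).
Reverse the RSK construction: for i from n down to 1, find the cell of Q containing i, remove the entry at that cell from P, and reverse-bump it up through P; the value ejected from row 1 is w(i).

Step i=7: Q has 7 at row 1, column 4; remove that cell from P, ejecting 6. So w(7) = 6. P is now [[1, 2, 4], [3, 5], [7]].
Step i=6: Q has 6 at row 1, column 3; remove that cell from P, ejecting 4. So w(6) = 4. P is now [[1, 2], [3, 5], [7]].
Step i=5: Q has 5 at row 2, column 2; remove 5 from row 2 of P and reverse-bump: 5 enters row 1 and ejects 2. So w(5) = 2. P is now [[1, 5], [3], [7]].
Step i=4: Q has 4 at row 3, column 1; remove 7 from row 3 of P and reverse-bump: 7 enters row 2 and ejects 3; 3 enters row 1 and ejects 1. So w(4) = 1. P is now [[3, 5], [7]].
Step i=3: Q has 3 at row 2, column 1; remove 7 from row 2 of P and reverse-bump: 7 enters row 1 and ejects 5. So w(3) = 5. P is now [[3, 7]].
Step i=2: Q has 2 at row 1, column 2; remove that cell from P, ejecting 7. So w(2) = 7. P is now [[3]].
Step i=1: Q has 1 at row 1, column 1; remove that cell from P, ejecting 3. So w(1) = 3. P is now [].

So w = 3 7 5 1 2 4 6.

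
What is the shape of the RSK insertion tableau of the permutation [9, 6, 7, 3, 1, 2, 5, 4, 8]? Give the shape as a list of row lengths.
Row-insert each entry into an empty tableau.

After inserting 9: P = [[9]].
After inserting 6: P = [[6], [9]].
After inserting 7: P = [[6, 7], [9]].
After inserting 3: P = [[3, 7], [6], [9]].
After inserting 1: P = [[1, 7], [3], [6], [9]].
After inserting 2: P = [[1, 2], [3, 7], [6], [9]].
After inserting 5: P = [[1, 2, 5], [3, 7], [6], [9]].
After inserting 4: P = [[1, 2, 4], [3, 5], [6, 7], [9]].
After inserting 8: P = [[1, 2, 4, 8], [3, 5], [6, 7], [9]].

The final insertion tableau P = [[1, 2, 4, 8], [3, 5], [6, 7], [9]] has shape [4, 2, 2, 1].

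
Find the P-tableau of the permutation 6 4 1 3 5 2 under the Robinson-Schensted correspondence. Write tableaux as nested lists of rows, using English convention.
After inserting 6: P = [[6]].
After inserting 4: P = [[4], [6]].
After inserting 1: P = [[1], [4], [6]].
After inserting 3: P = [[1, 3], [4], [6]].
After inserting 5: P = [[1, 3, 5], [4], [6]].
After inserting 2: P = [[1, 2, 5], [3], [4], [6]].

So P = [[1, 2, 5], [3], [4], [6]].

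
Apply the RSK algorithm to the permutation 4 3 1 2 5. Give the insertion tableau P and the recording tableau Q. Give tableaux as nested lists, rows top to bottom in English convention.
Insert each entry of the permutation into P by Schensted row insertion, recording in Q the position of each new cell.

Insert 4: appended to row 1. P = [[4]].
Insert 3: 3 bumps 4 from row 1; 4 starts row 2. P = [[3], [4]].
Insert 1: 1 bumps 3 from row 1; 3 bumps 4 from row 2; 4 starts row 3. P = [[1], [3], [4]].
Insert 2: appended to row 1. P = [[1, 2], [3], [4]].
Insert 5: appended to row 1. P = [[1, 2, 5], [3], [4]].

So P = [[1, 2, 5], [3], [4]], Q = [[1, 4, 5], [2], [3]].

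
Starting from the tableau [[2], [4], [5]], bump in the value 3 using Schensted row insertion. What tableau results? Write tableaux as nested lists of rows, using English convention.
[[2, 3], [4], [5]]

3 is larger than every entry of row 1, so it is appended to row 1. The new tableau is [[2, 3], [4], [5]].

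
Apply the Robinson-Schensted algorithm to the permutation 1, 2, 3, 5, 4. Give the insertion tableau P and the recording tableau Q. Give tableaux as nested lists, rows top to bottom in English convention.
P = [[1, 2, 3, 4], [5]], Q = [[1, 2, 3, 4], [5]]

Insert each entry of the permutation into P by Schensted row insertion, recording in Q the position of each new cell.

Insert 1: appended to row 1. P = [[1]].
Insert 2: appended to row 1. P = [[1, 2]].
Insert 3: appended to row 1. P = [[1, 2, 3]].
Insert 5: appended to row 1. P = [[1, 2, 3, 5]].
Insert 4: 4 bumps 5 from row 1; 5 starts row 2. P = [[1, 2, 3, 4], [5]].

So P = [[1, 2, 3, 4], [5]], Q = [[1, 2, 3, 4], [5]].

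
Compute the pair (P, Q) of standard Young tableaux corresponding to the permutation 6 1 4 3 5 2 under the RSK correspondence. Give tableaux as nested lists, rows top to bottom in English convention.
P = [[1, 2, 5], [3], [4], [6]], Q = [[1, 3, 5], [2], [4], [6]]

Insert each entry of the permutation into P by Schensted row insertion, recording in Q the position of each new cell.

Insert 6: appended to row 1. P = [[6]].
Insert 1: 1 bumps 6 from row 1; 6 starts row 2. P = [[1], [6]].
Insert 4: appended to row 1. P = [[1, 4], [6]].
Insert 3: 3 bumps 4 from row 1; 4 bumps 6 from row 2; 6 starts row 3. P = [[1, 3], [4], [6]].
Insert 5: appended to row 1. P = [[1, 3, 5], [4], [6]].
Insert 2: 2 bumps 3 from row 1; 3 bumps 4 from row 2; 4 bumps 6 from row 3; 6 starts row 4. P = [[1, 2, 5], [3], [4], [6]].

So P = [[1, 2, 5], [3], [4], [6]], Q = [[1, 3, 5], [2], [4], [6]].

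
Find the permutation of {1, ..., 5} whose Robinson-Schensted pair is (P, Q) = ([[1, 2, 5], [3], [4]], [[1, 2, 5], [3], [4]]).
Reverse the RSK construction: for i from n down to 1, find the cell of Q containing i, remove the entry at that cell from P, and reverse-bump it up through P; the value ejected from row 1 is w(i).

Step i=5: Q has 5 at row 1, column 3; remove that cell from P, ejecting 5. So w(5) = 5. P is now [[1, 2], [3], [4]].
Step i=4: Q has 4 at row 3, column 1; remove 4 from row 3 of P and reverse-bump: 4 enters row 2 and ejects 3; 3 enters row 1 and ejects 2. So w(4) = 2. P is now [[1, 3], [4]].
Step i=3: Q has 3 at row 2, column 1; remove 4 from row 2 of P and reverse-bump: 4 enters row 1 and ejects 3. So w(3) = 3. P is now [[1, 4]].
Step i=2: Q has 2 at row 1, column 2; remove that cell from P, ejecting 4. So w(2) = 4. P is now [[1]].
Step i=1: Q has 1 at row 1, column 1; remove that cell from P, ejecting 1. So w(1) = 1. P is now [].

So w = 1 4 3 2 5.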